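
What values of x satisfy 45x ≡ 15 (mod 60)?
x ≡ 3 (mod 4)

gcd(45, 60) = 15, which divides 15, so solutions exist.
Divide through by 15: 3x ≡ 1 (mod 4).
Find 3^(-1) mod 4 by the extended Euclidean algorithm:
4 = 1 × 3 + 1  ⟹  1 = (1)·4 + (-1)·3
So (-1)·3 ≡ 1 (mod 4), i.e. 3^(-1) ≡ -1 ≡ 3 (mod 4).
x ≡ 3 × 1 = 3 ≡ 3 (mod 4).
Check: 45 × 3 = 135 ≡ 15 (mod 60).
x ≡ 3 (mod 4), giving 15 solutions mod 60.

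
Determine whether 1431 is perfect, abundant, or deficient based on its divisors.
deficient

Proper divisors of 1431: sum = 1 + 3 + 9 + 27 + 53 + 159 + 477 = 729
Since 729 < 1431, 1431 is deficient.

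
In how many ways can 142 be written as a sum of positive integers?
18440293320

p(n) counts ways to write n as a sum of positive integers (order ignored).
Euler's pentagonal recurrence: p(k) = p(k-1) + p(k-2) - p(k-5) - p(k-7) + p(k-12) + p(k-15) - ... (offsets j(3j∓1)/2, signs ++--, p(0)=1, p(<0)=0).
DP table for k = 0..141: p(0)=1, p(1)=1, p(2)=2, p(3)=3, p(4)=5, p(5)=7, p(6)=11, p(7)=15, p(8)=22, p(9)=30, p(10)=42, p(11)=56, p(12)=77, p(13)=101, p(14)=135, p(15)=176, p(16)=231, p(17)=297, p(18)=385, p(19)=490, p(20)=627, p(21)=792, p(22)=1002, p(23)=1255, p(24)=1575, p(25)=1958, p(26)=2436, p(27)=3010, p(28)=3718, p(29)=4565, p(30)=5604, p(31)=6842, p(32)=8349, p(33)=10143, p(34)=12310, p(35)=14883, p(36)=17977, p(37)=21637, p(38)=26015, p(39)=31185, p(40)=37338, p(41)=44583, p(42)=53174, p(43)=63261, p(44)=75175, p(45)=89134, p(46)=105558, p(47)=124754, p(48)=147273, p(49)=173525, p(50)=204226, p(51)=239943, p(52)=281589, p(53)=329931, p(54)=386155, p(55)=451276, p(56)=526823, p(57)=614154, p(58)=715220, p(59)=831820, p(60)=966467, p(61)=1121505, p(62)=1300156, p(63)=1505499, p(64)=1741630, p(65)=2012558, p(66)=2323520, p(67)=2679689, p(68)=3087735, p(69)=3554345, p(70)=4087968, p(71)=4697205, p(72)=5392783, p(73)=6185689, p(74)=7089500, p(75)=8118264, p(76)=9289091, p(77)=10619863, p(78)=12132164, p(79)=13848650, p(80)=15796476, p(81)=18004327, p(82)=20506255, p(83)=23338469, p(84)=26543660, p(85)=30167357, p(86)=34262962, p(87)=38887673, p(88)=44108109, p(89)=49995925, p(90)=56634173, p(91)=64112359, p(92)=72533807, p(93)=82010177, p(94)=92669720, p(95)=104651419, p(96)=118114304, p(97)=133230930, p(98)=150198136, p(99)=169229875, p(100)=190569292, p(101)=214481126, p(102)=241265379, p(103)=271248950, p(104)=304801365, p(105)=342325709, p(106)=384276336, p(107)=431149389, p(108)=483502844, p(109)=541946240, p(110)=607163746, p(111)=679903203, p(112)=761002156, p(113)=851376628, p(114)=952050665, p(115)=1064144451, p(116)=1188908248, p(117)=1327710076, p(118)=1482074143, p(119)=1653668665, p(120)=1844349560, p(121)=2056148051, p(122)=2291320912, p(123)=2552338241, p(124)=2841940500, p(125)=3163127352, p(126)=3519222692, p(127)=3913864295, p(128)=4351078600, p(129)=4835271870, p(130)=5371315400, p(131)=5964539504, p(132)=6620830889, p(133)=7346629512, p(134)=8149040695, p(135)=9035836076, p(136)=10015581680, p(137)=11097645016, p(138)=12292341831, p(139)=13610949895, p(140)=15065878135, p(141)=16670689208.
Final step: p(142) = p(141) + p(140) - p(137) - p(135) + p(130) + p(127) - p(120) - p(116) + p(107) + p(102) - p(91) - p(85) + p(72) + p(65) - p(50) - p(42) + p(25) + p(16)
= 16670689208 + 15065878135 - 11097645016 - 9035836076 + 5371315400 + 3913864295 - 1844349560 - 1188908248 + 431149389 + 241265379 - 64112359 - 30167357 + 5392783 + 2012558 - 204226 - 53174 + 1958 + 231
= 18440293320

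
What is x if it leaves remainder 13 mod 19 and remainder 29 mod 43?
545

Using Chinese Remainder Theorem:
M = 19 × 43 = 817
M1 = 43, M2 = 19
y1 = 43^(-1) mod 19 = 4
y2 = 19^(-1) mod 43 = 34
x = (13×43×4 + 29×19×34) mod 817 = 545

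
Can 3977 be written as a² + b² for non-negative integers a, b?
16² + 61² (a=16, b=61)

Factorization: 3977 = 41 × 97
By Fermat: n is sum of two squares iff every prime p ≡ 3 (mod 4) appears to even power.
All primes ≡ 3 (mod 4) appear to even power.
Search a = 0, 1, 2, … for 3977 - a² a perfect square: first hit at a = 16: 3977 - 256 = 3721 = 61².
3977 = 16² + 61² = 256 + 3721 ✓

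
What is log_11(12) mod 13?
6

Baby-step giant-step with step n = ⌈√13⌉ = 4.
Baby steps 11^j mod 13 (j:value) for j=0..3: 0:1, 1:11, 2:4, 3:5.
Giant-step multiplier: 11^(-4) ≡ 11^(12-4) = 11^8 ≡ 9 (mod 13).
Giant steps γ_i = 12·9^i mod 13: γ_0=12, γ_1=4 (in table at j=2).
x = i·n + j = 1·4 + 2 = 6.
Check: 11^6 ≡ 12 (mod 13).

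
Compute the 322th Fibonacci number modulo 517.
1

Matrix identity: Q^n = [[F_(n+1), F_n], [F_n, F_(n-1)]] with Q = [[1,1],[1,0]].
n = 322 = 101000010₂. Square-and-multiply, entries mod 517:
Q^1 = [[1,1],[1,0]]
Q^2 = (Q^1)² = [[2,1],[1,1]]
Q^5 = (Q^2)²·Q = [[8,5],[5,3]]
Q^10 = (Q^5)² = [[89,55],[55,34]]
Q^20 = (Q^10)² = [[89,44],[44,45]]
Q^40 = (Q^20)² = [[34,209],[209,342]]
Q^80 = (Q^40)² = [[375,0],[0,375]]
Q^161 = (Q^80)²·Q = [[1,1],[1,0]]
Q^322 = (Q^161)² = [[2,1],[1,1]]
F_322 mod 517 = Q^322[0][1] = 1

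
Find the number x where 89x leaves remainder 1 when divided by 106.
81

gcd(89, 106) = 1, so the inverse exists.
Extended Euclidean algorithm on (106, 89):
106 = 1 × 89 + 17  ⟹  17 = (1)·106 + (-1)·89
89 = 5 × 17 + 4  ⟹  4 = (-5)·106 + (6)·89
17 = 4 × 4 + 1  ⟹  1 = (21)·106 + (-25)·89
So (-25)·89 ≡ 1 (mod 106), i.e. 89^(-1) ≡ -25 ≡ 81 (mod 106).
Check: 89 × 81 = 7209 ≡ 1 (mod 106)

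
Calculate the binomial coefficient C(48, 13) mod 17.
14

Using Lucas' theorem:
Write n=48 and k=13 in base 17:
n in base 17: [2, 14]
k in base 17: [0, 13]
C(48,13) mod 17 = ∏ C(n_i, k_i) mod 17
Digit binomials (mod 17): C(2,0) = 1; C(14,13) = 14
Product: 1 × 14 = 14 ≡ 14 (mod 17)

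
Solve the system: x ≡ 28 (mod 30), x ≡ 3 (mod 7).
178

Using Chinese Remainder Theorem:
M = 30 × 7 = 210
M1 = 7, M2 = 30
y1 = 7^(-1) mod 30 = 13
y2 = 30^(-1) mod 7 = 4
x = (28×7×13 + 3×30×4) mod 210 = 178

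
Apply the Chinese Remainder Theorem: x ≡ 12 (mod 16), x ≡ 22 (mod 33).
220

Using Chinese Remainder Theorem:
M = 16 × 33 = 528
M1 = 33, M2 = 16
y1 = 33^(-1) mod 16 = 1
y2 = 16^(-1) mod 33 = 31
x = (12×33×1 + 22×16×31) mod 528 = 220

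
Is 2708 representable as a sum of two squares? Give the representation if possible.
2² + 52² (a=2, b=52)

Factorization: 2708 = 2^2 × 677
By Fermat: n is sum of two squares iff every prime p ≡ 3 (mod 4) appears to even power.
All primes ≡ 3 (mod 4) appear to even power.
Search a = 0, 1, 2, … for 2708 - a² a perfect square: first hit at a = 2: 2708 - 4 = 2704 = 52².
2708 = 2² + 52² = 4 + 2704 ✓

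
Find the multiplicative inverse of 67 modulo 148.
95

gcd(67, 148) = 1, so the inverse exists.
Extended Euclidean algorithm on (148, 67):
148 = 2 × 67 + 14  ⟹  14 = (1)·148 + (-2)·67
67 = 4 × 14 + 11  ⟹  11 = (-4)·148 + (9)·67
14 = 1 × 11 + 3  ⟹  3 = (5)·148 + (-11)·67
11 = 3 × 3 + 2  ⟹  2 = (-19)·148 + (42)·67
3 = 1 × 2 + 1  ⟹  1 = (24)·148 + (-53)·67
So (-53)·67 ≡ 1 (mod 148), i.e. 67^(-1) ≡ -53 ≡ 95 (mod 148).
Check: 67 × 95 = 6365 ≡ 1 (mod 148)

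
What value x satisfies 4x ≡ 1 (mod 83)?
21

gcd(4, 83) = 1, so the inverse exists.
Extended Euclidean algorithm on (83, 4):
83 = 20 × 4 + 3  ⟹  3 = (1)·83 + (-20)·4
4 = 1 × 3 + 1  ⟹  1 = (-1)·83 + (21)·4
So (21)·4 ≡ 1 (mod 83), i.e. 4^(-1) ≡ 21 (mod 83).
Check: 4 × 21 = 84 ≡ 1 (mod 83)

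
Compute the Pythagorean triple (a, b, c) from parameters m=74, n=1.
(5475, 148, 5477)

Euclid's formula: a = m² - n², b = 2mn, c = m² + n²
m = 74, n = 1
a = 74² - 1² = 5476 - 1 = 5475
b = 2 × 74 × 1 = 148
c = 74² + 1² = 5476 + 1 = 5477
Verification: 5475² + 148² = 29975625 + 21904 = 29997529 = 5477² ✓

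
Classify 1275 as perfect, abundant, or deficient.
deficient

Proper divisors of 1275: sum = 1 + 3 + 5 + 15 + 17 + 25 + 51 + 75 + 85 + 255 + 425 = 957
Since 957 < 1275, 1275 is deficient.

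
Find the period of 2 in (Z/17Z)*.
8

17 is prime, so ord(2) divides φ(17) = 16.
Divisors of 16: 1, 2, 4, 8, 16.
Repeated squaring: 2^1 ≡ 2, 2^2 ≡ 4, 2^4 ≡ 16, 2^8 ≡ 1, 2^16 ≡ 1 (mod 17).
Test 2^d mod 17 for each divisor d in increasing order:
2^1 ≡ 2
2^2 ≡ 4
2^4 ≡ 16
2^8 ≡ 1  ← first divisor giving 1
The order is 8.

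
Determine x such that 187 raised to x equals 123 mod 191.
177

Baby-step giant-step with step n = ⌈√191⌉ = 14.
Baby steps 187^j mod 191 (j:value) for j=0..13: 0:1, 1:187, 2:16, 3:127, 4:65, 5:122, 6:85, 7:42, 8:23, 9:99, 10:177, 11:56, 12:158, 13:132.
Giant-step multiplier: 187^(-14) ≡ 187^(190-14) = 187^176 ≡ 17 (mod 191).
Giant steps γ_i = 123·17^i mod 191: γ_0=123, γ_1=181, γ_2=21, γ_3=166, γ_4=148, γ_5=33, γ_6=179, γ_7=178, γ_8=161, γ_9=63, γ_10=116, γ_11=62, γ_12=99 (in table at j=9).
x = i·n + j = 12·14 + 9 = 177.
Check: 187^177 ≡ 123 (mod 191).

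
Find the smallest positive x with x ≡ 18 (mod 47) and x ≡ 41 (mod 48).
1193

Using Chinese Remainder Theorem:
M = 47 × 48 = 2256
M1 = 48, M2 = 47
y1 = 48^(-1) mod 47 = 1
y2 = 47^(-1) mod 48 = 47
x = (18×48×1 + 41×47×47) mod 2256 = 1193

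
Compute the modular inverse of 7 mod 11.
8

gcd(7, 11) = 1, so the inverse exists.
Extended Euclidean algorithm on (11, 7):
11 = 1 × 7 + 4  ⟹  4 = (1)·11 + (-1)·7
7 = 1 × 4 + 3  ⟹  3 = (-1)·11 + (2)·7
4 = 1 × 3 + 1  ⟹  1 = (2)·11 + (-3)·7
So (-3)·7 ≡ 1 (mod 11), i.e. 7^(-1) ≡ -3 ≡ 8 (mod 11).
Check: 7 × 8 = 56 ≡ 1 (mod 11)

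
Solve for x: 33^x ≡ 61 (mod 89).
65

Baby-step giant-step with step n = ⌈√89⌉ = 10.
Baby steps 33^j mod 89 (j:value) for j=0..9: 0:1, 1:33, 2:21, 3:70, 4:85, 5:46, 6:5, 7:76, 8:16, 9:83.
Giant-step multiplier: 33^(-10) ≡ 33^(88-10) = 33^78 ≡ 40 (mod 89).
Giant steps γ_i = 61·40^i mod 89: γ_0=61, γ_1=37, γ_2=56, γ_3=15, γ_4=66, γ_5=59, γ_6=46 (in table at j=5).
x = i·n + j = 6·10 + 5 = 65.
Check: 33^65 ≡ 61 (mod 89).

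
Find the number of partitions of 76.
9289091

p(n) counts ways to write n as a sum of positive integers (order ignored).
Euler's pentagonal recurrence: p(k) = p(k-1) + p(k-2) - p(k-5) - p(k-7) + p(k-12) + p(k-15) - ... (offsets j(3j∓1)/2, signs ++--, p(0)=1, p(<0)=0).
DP table for k = 0..75: p(0)=1, p(1)=1, p(2)=2, p(3)=3, p(4)=5, p(5)=7, p(6)=11, p(7)=15, p(8)=22, p(9)=30, p(10)=42, p(11)=56, p(12)=77, p(13)=101, p(14)=135, p(15)=176, p(16)=231, p(17)=297, p(18)=385, p(19)=490, p(20)=627, p(21)=792, p(22)=1002, p(23)=1255, p(24)=1575, p(25)=1958, p(26)=2436, p(27)=3010, p(28)=3718, p(29)=4565, p(30)=5604, p(31)=6842, p(32)=8349, p(33)=10143, p(34)=12310, p(35)=14883, p(36)=17977, p(37)=21637, p(38)=26015, p(39)=31185, p(40)=37338, p(41)=44583, p(42)=53174, p(43)=63261, p(44)=75175, p(45)=89134, p(46)=105558, p(47)=124754, p(48)=147273, p(49)=173525, p(50)=204226, p(51)=239943, p(52)=281589, p(53)=329931, p(54)=386155, p(55)=451276, p(56)=526823, p(57)=614154, p(58)=715220, p(59)=831820, p(60)=966467, p(61)=1121505, p(62)=1300156, p(63)=1505499, p(64)=1741630, p(65)=2012558, p(66)=2323520, p(67)=2679689, p(68)=3087735, p(69)=3554345, p(70)=4087968, p(71)=4697205, p(72)=5392783, p(73)=6185689, p(74)=7089500, p(75)=8118264.
Final step: p(76) = p(75) + p(74) - p(71) - p(69) + p(64) + p(61) - p(54) - p(50) + p(41) + p(36) - p(25) - p(19) + p(6)
= 8118264 + 7089500 - 4697205 - 3554345 + 1741630 + 1121505 - 386155 - 204226 + 44583 + 17977 - 1958 - 490 + 11
= 9289091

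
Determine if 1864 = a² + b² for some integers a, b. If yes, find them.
10² + 42² (a=10, b=42)

Factorization: 1864 = 2^3 × 233
By Fermat: n is sum of two squares iff every prime p ≡ 3 (mod 4) appears to even power.
All primes ≡ 3 (mod 4) appear to even power.
Search a = 0, 1, 2, … for 1864 - a² a perfect square: first hit at a = 10: 1864 - 100 = 1764 = 42².
1864 = 10² + 42² = 100 + 1764 ✓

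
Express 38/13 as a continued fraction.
[2; 1, 12]

Euclidean algorithm steps:
38 = 2 × 13 + 12
13 = 1 × 12 + 1
12 = 12 × 1 + 0
Continued fraction: [2; 1, 12]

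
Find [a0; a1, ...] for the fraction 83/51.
[1; 1, 1, 1, 2, 6]

Euclidean algorithm steps:
83 = 1 × 51 + 32
51 = 1 × 32 + 19
32 = 1 × 19 + 13
19 = 1 × 13 + 6
13 = 2 × 6 + 1
6 = 6 × 1 + 0
Continued fraction: [1; 1, 1, 1, 2, 6]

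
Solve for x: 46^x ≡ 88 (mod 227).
59

Baby-step giant-step with step n = ⌈√227⌉ = 16.
Baby steps 46^j mod 227 (j:value) for j=0..15: 0:1, 1:46, 2:73, 3:180, 4:108, 5:201, 6:166, 7:145, 8:87, 9:143, 10:222, 11:224, 12:89, 13:8, 14:141, 15:130.
Giant-step multiplier: 46^(-16) ≡ 46^(226-16) = 46^210 ≡ 195 (mod 227).
Giant steps γ_i = 88·195^i mod 227: γ_0=88, γ_1=135, γ_2=220, γ_3=224 (in table at j=11).
x = i·n + j = 3·16 + 11 = 59.
Check: 46^59 ≡ 88 (mod 227).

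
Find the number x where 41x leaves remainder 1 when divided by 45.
11

gcd(41, 45) = 1, so the inverse exists.
Extended Euclidean algorithm on (45, 41):
45 = 1 × 41 + 4  ⟹  4 = (1)·45 + (-1)·41
41 = 10 × 4 + 1  ⟹  1 = (-10)·45 + (11)·41
So (11)·41 ≡ 1 (mod 45), i.e. 41^(-1) ≡ 11 (mod 45).
Check: 41 × 11 = 451 ≡ 1 (mod 45)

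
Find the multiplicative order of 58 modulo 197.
196

197 is prime, so ord(58) divides φ(197) = 196.
Divisors of 196: 1, 2, 4, 7, 14, 28, 49, 98, 196.
Repeated squaring: 58^1 ≡ 58, 58^2 ≡ 15, 58^4 ≡ 28, 58^8 ≡ 193, 58^16 ≡ 16, 58^32 ≡ 59, 58^64 ≡ 132, 58^128 ≡ 88 (mod 197).
Test 58^d mod 197 for each divisor d in increasing order:
58^1 ≡ 58
58^2 ≡ 15
58^4 ≡ 28
58^7 = 58^4·58^2·58^1 ≡ 129
58^14 = 58^8·58^4·58^2 ≡ 93
58^28 = 58^16·58^8·58^4 ≡ 178
58^49 = 58^32·58^16·58^1 ≡ 183
58^98 = 58^64·58^32·58^2 ≡ 196
58^196 = 58^128·58^64·58^4 ≡ 1  ← first divisor giving 1
The order is 196.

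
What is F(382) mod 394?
17

Matrix identity: Q^n = [[F_(n+1), F_n], [F_n, F_(n-1)]] with Q = [[1,1],[1,0]].
n = 382 = 101111110₂. Square-and-multiply, entries mod 394:
Q^1 = [[1,1],[1,0]]
Q^2 = (Q^1)² = [[2,1],[1,1]]
Q^5 = (Q^2)²·Q = [[8,5],[5,3]]
Q^11 = (Q^5)²·Q = [[144,89],[89,55]]
Q^23 = (Q^11)²·Q = [[270,289],[289,375]]
Q^47 = (Q^23)²·Q = [[46,3],[3,43]]
Q^95 = (Q^47)²·Q = [[28,155],[155,267]]
Q^191 = (Q^95)²·Q = [[8,381],[381,21]]
Q^382 = (Q^191)² = [[233,17],[17,216]]
F_382 mod 394 = Q^382[0][1] = 17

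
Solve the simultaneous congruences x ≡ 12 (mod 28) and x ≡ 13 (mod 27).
40

Using Chinese Remainder Theorem:
M = 28 × 27 = 756
M1 = 27, M2 = 28
y1 = 27^(-1) mod 28 = 27
y2 = 28^(-1) mod 27 = 1
x = (12×27×27 + 13×28×1) mod 756 = 40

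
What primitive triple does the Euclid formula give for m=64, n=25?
(3471, 3200, 4721)

Euclid's formula: a = m² - n², b = 2mn, c = m² + n²
m = 64, n = 25
a = 64² - 25² = 4096 - 625 = 3471
b = 2 × 64 × 25 = 3200
c = 64² + 25² = 4096 + 625 = 4721
Verification: 3471² + 3200² = 12047841 + 10240000 = 22287841 = 4721² ✓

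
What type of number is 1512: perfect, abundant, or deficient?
abundant

Proper divisors of 1512: sum = 1 + 2 + 3 + 4 + 6 + 7 + 8 + 9 + ... + 252 + 378 + 504 + 756 (31 divisors) = 3288
Since 3288 > 1512, 1512 is abundant.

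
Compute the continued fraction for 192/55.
[3; 2, 27]

Euclidean algorithm steps:
192 = 3 × 55 + 27
55 = 2 × 27 + 1
27 = 27 × 1 + 0
Continued fraction: [3; 2, 27]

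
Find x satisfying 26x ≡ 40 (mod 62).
x ≡ 23 (mod 31)

gcd(26, 62) = 2, which divides 40, so solutions exist.
Divide through by 2: 13x ≡ 20 (mod 31).
Find 13^(-1) mod 31 by the extended Euclidean algorithm:
31 = 2 × 13 + 5  ⟹  5 = (1)·31 + (-2)·13
13 = 2 × 5 + 3  ⟹  3 = (-2)·31 + (5)·13
5 = 1 × 3 + 2  ⟹  2 = (3)·31 + (-7)·13
3 = 1 × 2 + 1  ⟹  1 = (-5)·31 + (12)·13
So (12)·13 ≡ 1 (mod 31), i.e. 13^(-1) ≡ 12 (mod 31).
x ≡ 12 × 20 = 240 ≡ 23 (mod 31).
Check: 26 × 23 = 598 ≡ 40 (mod 62).
x ≡ 23 (mod 31), giving 2 solutions mod 62.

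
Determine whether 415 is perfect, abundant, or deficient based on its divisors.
deficient

Proper divisors of 415: sum = 1 + 5 + 83 = 89
Since 89 < 415, 415 is deficient.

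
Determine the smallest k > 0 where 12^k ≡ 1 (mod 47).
23

47 is prime, so ord(12) divides φ(47) = 46.
Divisors of 46: 1, 2, 23, 46.
Repeated squaring: 12^1 ≡ 12, 12^2 ≡ 3, 12^4 ≡ 9, 12^8 ≡ 34, 12^16 ≡ 28, 12^32 ≡ 32 (mod 47).
Test 12^d mod 47 for each divisor d in increasing order:
12^1 ≡ 12
12^2 ≡ 3
12^23 = 12^16·12^4·12^2·12^1 ≡ 1  ← first divisor giving 1
The order is 23.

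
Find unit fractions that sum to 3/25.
1/9 + 1/113 + 1/25425

Greedy algorithm:
3/25: ceiling(25/3) = 9, use 1/9
2/225: ceiling(225/2) = 113, use 1/113
1/25425: ceiling(25425/1) = 25425, use 1/25425
Result: 3/25 = 1/9 + 1/113 + 1/25425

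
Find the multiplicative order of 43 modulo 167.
166

167 is prime, so ord(43) divides φ(167) = 166.
Divisors of 166: 1, 2, 83, 166.
Repeated squaring: 43^1 ≡ 43, 43^2 ≡ 12, 43^4 ≡ 144, 43^8 ≡ 28, 43^16 ≡ 116, 43^32 ≡ 96, 43^64 ≡ 31, 43^128 ≡ 126 (mod 167).
Test 43^d mod 167 for each divisor d in increasing order:
43^1 ≡ 43
43^2 ≡ 12
43^83 = 43^64·43^16·43^2·43^1 ≡ 166
43^166 = 43^128·43^32·43^4·43^2 ≡ 1  ← first divisor giving 1
The order is 166.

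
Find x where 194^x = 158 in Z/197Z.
32

Baby-step giant-step with step n = ⌈√197⌉ = 15.
Baby steps 194^j mod 197 (j:value) for j=0..14: 0:1, 1:194, 2:9, 3:170, 4:81, 5:151, 6:138, 7:177, 8:60, 9:17, 10:146, 11:153, 12:132, 13:195, 14:6.
Giant-step multiplier: 194^(-15) ≡ 194^(196-15) = 194^181 ≡ 186 (mod 197).
Giant steps γ_i = 158·186^i mod 197: γ_0=158, γ_1=35, γ_2=9 (in table at j=2).
x = i·n + j = 2·15 + 2 = 32.
Check: 194^32 ≡ 158 (mod 197).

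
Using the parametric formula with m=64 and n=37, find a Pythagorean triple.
(2727, 4736, 5465)

Euclid's formula: a = m² - n², b = 2mn, c = m² + n²
m = 64, n = 37
a = 64² - 37² = 4096 - 1369 = 2727
b = 2 × 64 × 37 = 4736
c = 64² + 37² = 4096 + 1369 = 5465
Verification: 2727² + 4736² = 7436529 + 22429696 = 29866225 = 5465² ✓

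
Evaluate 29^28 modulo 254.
149

Repeated squaring. Binary of 28 = 11100.
29^1 ≡ 29 (mod 254); 29^2 ≡ 79 (mod 254); 29^4 ≡ 145 (mod 254); 29^8 ≡ 197 (mod 254); 29^16 ≡ 201 (mod 254)
29^28 = 29^4 × 29^8 × 29^16 ≡ 149 (mod 254)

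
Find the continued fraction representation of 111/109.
[1; 54, 2]

Euclidean algorithm steps:
111 = 1 × 109 + 2
109 = 54 × 2 + 1
2 = 2 × 1 + 0
Continued fraction: [1; 54, 2]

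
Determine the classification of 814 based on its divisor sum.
deficient

Proper divisors of 814: sum = 1 + 2 + 11 + 22 + 37 + 74 + 407 = 554
Since 554 < 814, 814 is deficient.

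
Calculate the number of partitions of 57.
614154

p(n) counts ways to write n as a sum of positive integers (order ignored).
Euler's pentagonal recurrence: p(k) = p(k-1) + p(k-2) - p(k-5) - p(k-7) + p(k-12) + p(k-15) - ... (offsets j(3j∓1)/2, signs ++--, p(0)=1, p(<0)=0).
DP table for k = 0..56: p(0)=1, p(1)=1, p(2)=2, p(3)=3, p(4)=5, p(5)=7, p(6)=11, p(7)=15, p(8)=22, p(9)=30, p(10)=42, p(11)=56, p(12)=77, p(13)=101, p(14)=135, p(15)=176, p(16)=231, p(17)=297, p(18)=385, p(19)=490, p(20)=627, p(21)=792, p(22)=1002, p(23)=1255, p(24)=1575, p(25)=1958, p(26)=2436, p(27)=3010, p(28)=3718, p(29)=4565, p(30)=5604, p(31)=6842, p(32)=8349, p(33)=10143, p(34)=12310, p(35)=14883, p(36)=17977, p(37)=21637, p(38)=26015, p(39)=31185, p(40)=37338, p(41)=44583, p(42)=53174, p(43)=63261, p(44)=75175, p(45)=89134, p(46)=105558, p(47)=124754, p(48)=147273, p(49)=173525, p(50)=204226, p(51)=239943, p(52)=281589, p(53)=329931, p(54)=386155, p(55)=451276, p(56)=526823.
Final step: p(57) = p(56) + p(55) - p(52) - p(50) + p(45) + p(42) - p(35) - p(31) + p(22) + p(17) - p(6) - p(0)
= 526823 + 451276 - 281589 - 204226 + 89134 + 53174 - 14883 - 6842 + 1002 + 297 - 11 - 1
= 614154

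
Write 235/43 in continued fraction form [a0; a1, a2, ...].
[5; 2, 6, 1, 2]

Euclidean algorithm steps:
235 = 5 × 43 + 20
43 = 2 × 20 + 3
20 = 6 × 3 + 2
3 = 1 × 2 + 1
2 = 2 × 1 + 0
Continued fraction: [5; 2, 6, 1, 2]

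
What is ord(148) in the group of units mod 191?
190

191 is prime, so ord(148) divides φ(191) = 190.
Divisors of 190: 1, 2, 5, 10, 19, 38, 95, 190.
Repeated squaring: 148^1 ≡ 148, 148^2 ≡ 130, 148^4 ≡ 92, 148^8 ≡ 60, 148^16 ≡ 162, 148^32 ≡ 77, 148^64 ≡ 8, 148^128 ≡ 64 (mod 191).
Test 148^d mod 191 for each divisor d in increasing order:
148^1 ≡ 148
148^2 ≡ 130
148^5 = 148^4·148^1 ≡ 55
148^10 = 148^8·148^2 ≡ 160
148^19 = 148^16·148^2·148^1 ≡ 142
148^38 = 148^32·148^4·148^2 ≡ 109
148^95 = 148^64·148^16·148^8·148^4·148^2·148^1 ≡ 190
148^190 = 148^128·148^32·148^16·148^8·148^4·148^2 ≡ 1  ← first divisor giving 1
The order is 190.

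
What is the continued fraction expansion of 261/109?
[2; 2, 1, 1, 6, 1, 2]

Euclidean algorithm steps:
261 = 2 × 109 + 43
109 = 2 × 43 + 23
43 = 1 × 23 + 20
23 = 1 × 20 + 3
20 = 6 × 3 + 2
3 = 1 × 2 + 1
2 = 2 × 1 + 0
Continued fraction: [2; 2, 1, 1, 6, 1, 2]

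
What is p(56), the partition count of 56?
526823

p(n) counts ways to write n as a sum of positive integers (order ignored).
Euler's pentagonal recurrence: p(k) = p(k-1) + p(k-2) - p(k-5) - p(k-7) + p(k-12) + p(k-15) - ... (offsets j(3j∓1)/2, signs ++--, p(0)=1, p(<0)=0).
DP table for k = 0..55: p(0)=1, p(1)=1, p(2)=2, p(3)=3, p(4)=5, p(5)=7, p(6)=11, p(7)=15, p(8)=22, p(9)=30, p(10)=42, p(11)=56, p(12)=77, p(13)=101, p(14)=135, p(15)=176, p(16)=231, p(17)=297, p(18)=385, p(19)=490, p(20)=627, p(21)=792, p(22)=1002, p(23)=1255, p(24)=1575, p(25)=1958, p(26)=2436, p(27)=3010, p(28)=3718, p(29)=4565, p(30)=5604, p(31)=6842, p(32)=8349, p(33)=10143, p(34)=12310, p(35)=14883, p(36)=17977, p(37)=21637, p(38)=26015, p(39)=31185, p(40)=37338, p(41)=44583, p(42)=53174, p(43)=63261, p(44)=75175, p(45)=89134, p(46)=105558, p(47)=124754, p(48)=147273, p(49)=173525, p(50)=204226, p(51)=239943, p(52)=281589, p(53)=329931, p(54)=386155, p(55)=451276.
Final step: p(56) = p(55) + p(54) - p(51) - p(49) + p(44) + p(41) - p(34) - p(30) + p(21) + p(16) - p(5)
= 451276 + 386155 - 239943 - 173525 + 75175 + 44583 - 12310 - 5604 + 792 + 231 - 7
= 526823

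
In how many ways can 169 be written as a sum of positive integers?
250438925115

p(n) counts ways to write n as a sum of positive integers (order ignored).
Euler's pentagonal recurrence: p(k) = p(k-1) + p(k-2) - p(k-5) - p(k-7) + p(k-12) + p(k-15) - ... (offsets j(3j∓1)/2, signs ++--, p(0)=1, p(<0)=0).
DP table for k = 0..168: p(0)=1, p(1)=1, p(2)=2, p(3)=3, p(4)=5, p(5)=7, p(6)=11, p(7)=15, p(8)=22, p(9)=30, p(10)=42, p(11)=56, p(12)=77, p(13)=101, p(14)=135, p(15)=176, p(16)=231, p(17)=297, p(18)=385, p(19)=490, p(20)=627, p(21)=792, p(22)=1002, p(23)=1255, p(24)=1575, p(25)=1958, p(26)=2436, p(27)=3010, p(28)=3718, p(29)=4565, p(30)=5604, p(31)=6842, p(32)=8349, p(33)=10143, p(34)=12310, p(35)=14883, p(36)=17977, p(37)=21637, p(38)=26015, p(39)=31185, p(40)=37338, p(41)=44583, p(42)=53174, p(43)=63261, p(44)=75175, p(45)=89134, p(46)=105558, p(47)=124754, p(48)=147273, p(49)=173525, p(50)=204226, p(51)=239943, p(52)=281589, p(53)=329931, p(54)=386155, p(55)=451276, p(56)=526823, p(57)=614154, p(58)=715220, p(59)=831820, p(60)=966467, p(61)=1121505, p(62)=1300156, p(63)=1505499, p(64)=1741630, p(65)=2012558, p(66)=2323520, p(67)=2679689, p(68)=3087735, p(69)=3554345, p(70)=4087968, p(71)=4697205, p(72)=5392783, p(73)=6185689, p(74)=7089500, p(75)=8118264, p(76)=9289091, p(77)=10619863, p(78)=12132164, p(79)=13848650, p(80)=15796476, p(81)=18004327, p(82)=20506255, p(83)=23338469, p(84)=26543660, p(85)=30167357, p(86)=34262962, p(87)=38887673, p(88)=44108109, p(89)=49995925, p(90)=56634173, p(91)=64112359, p(92)=72533807, p(93)=82010177, p(94)=92669720, p(95)=104651419, p(96)=118114304, p(97)=133230930, p(98)=150198136, p(99)=169229875, p(100)=190569292, p(101)=214481126, p(102)=241265379, p(103)=271248950, p(104)=304801365, p(105)=342325709, p(106)=384276336, p(107)=431149389, p(108)=483502844, p(109)=541946240, p(110)=607163746, p(111)=679903203, p(112)=761002156, p(113)=851376628, p(114)=952050665, p(115)=1064144451, p(116)=1188908248, p(117)=1327710076, p(118)=1482074143, p(119)=1653668665, p(120)=1844349560, p(121)=2056148051, p(122)=2291320912, p(123)=2552338241, p(124)=2841940500, p(125)=3163127352, p(126)=3519222692, p(127)=3913864295, p(128)=4351078600, p(129)=4835271870, p(130)=5371315400, p(131)=5964539504, p(132)=6620830889, p(133)=7346629512, p(134)=8149040695, p(135)=9035836076, p(136)=10015581680, p(137)=11097645016, p(138)=12292341831, p(139)=13610949895, p(140)=15065878135, p(141)=16670689208, p(142)=18440293320, p(143)=20390982757, p(144)=22540654445, p(145)=24908858009, p(146)=27517052599, p(147)=30388671978, p(148)=33549419497, p(149)=37027355200, p(150)=40853235313, p(151)=45060624582, p(152)=49686288421, p(153)=54770336324, p(154)=60356673280, p(155)=66493182097, p(156)=73232243759, p(157)=80630964769, p(158)=88751778802, p(159)=97662728555, p(160)=107438159466, p(161)=118159068427, p(162)=129913904637, p(163)=142798995930, p(164)=156919475295, p(165)=172389800255, p(166)=189334822579, p(167)=207890420102, p(168)=228204732751.
Final step: p(169) = p(168) + p(167) - p(164) - p(162) + p(157) + p(154) - p(147) - p(143) + p(134) + p(129) - p(118) - p(112) + p(99) + p(92) - p(77) - p(69) + p(52) + p(43) - p(24) - p(14)
= 228204732751 + 207890420102 - 156919475295 - 129913904637 + 80630964769 + 60356673280 - 30388671978 - 20390982757 + 8149040695 + 4835271870 - 1482074143 - 761002156 + 169229875 + 72533807 - 10619863 - 3554345 + 281589 + 63261 - 1575 - 135
= 250438925115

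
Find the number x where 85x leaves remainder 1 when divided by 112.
29

gcd(85, 112) = 1, so the inverse exists.
Extended Euclidean algorithm on (112, 85):
112 = 1 × 85 + 27  ⟹  27 = (1)·112 + (-1)·85
85 = 3 × 27 + 4  ⟹  4 = (-3)·112 + (4)·85
27 = 6 × 4 + 3  ⟹  3 = (19)·112 + (-25)·85
4 = 1 × 3 + 1  ⟹  1 = (-22)·112 + (29)·85
So (29)·85 ≡ 1 (mod 112), i.e. 85^(-1) ≡ 29 (mod 112).
Check: 85 × 29 = 2465 ≡ 1 (mod 112)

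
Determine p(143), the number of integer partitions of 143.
20390982757

p(n) counts ways to write n as a sum of positive integers (order ignored).
Euler's pentagonal recurrence: p(k) = p(k-1) + p(k-2) - p(k-5) - p(k-7) + p(k-12) + p(k-15) - ... (offsets j(3j∓1)/2, signs ++--, p(0)=1, p(<0)=0).
DP table for k = 0..142: p(0)=1, p(1)=1, p(2)=2, p(3)=3, p(4)=5, p(5)=7, p(6)=11, p(7)=15, p(8)=22, p(9)=30, p(10)=42, p(11)=56, p(12)=77, p(13)=101, p(14)=135, p(15)=176, p(16)=231, p(17)=297, p(18)=385, p(19)=490, p(20)=627, p(21)=792, p(22)=1002, p(23)=1255, p(24)=1575, p(25)=1958, p(26)=2436, p(27)=3010, p(28)=3718, p(29)=4565, p(30)=5604, p(31)=6842, p(32)=8349, p(33)=10143, p(34)=12310, p(35)=14883, p(36)=17977, p(37)=21637, p(38)=26015, p(39)=31185, p(40)=37338, p(41)=44583, p(42)=53174, p(43)=63261, p(44)=75175, p(45)=89134, p(46)=105558, p(47)=124754, p(48)=147273, p(49)=173525, p(50)=204226, p(51)=239943, p(52)=281589, p(53)=329931, p(54)=386155, p(55)=451276, p(56)=526823, p(57)=614154, p(58)=715220, p(59)=831820, p(60)=966467, p(61)=1121505, p(62)=1300156, p(63)=1505499, p(64)=1741630, p(65)=2012558, p(66)=2323520, p(67)=2679689, p(68)=3087735, p(69)=3554345, p(70)=4087968, p(71)=4697205, p(72)=5392783, p(73)=6185689, p(74)=7089500, p(75)=8118264, p(76)=9289091, p(77)=10619863, p(78)=12132164, p(79)=13848650, p(80)=15796476, p(81)=18004327, p(82)=20506255, p(83)=23338469, p(84)=26543660, p(85)=30167357, p(86)=34262962, p(87)=38887673, p(88)=44108109, p(89)=49995925, p(90)=56634173, p(91)=64112359, p(92)=72533807, p(93)=82010177, p(94)=92669720, p(95)=104651419, p(96)=118114304, p(97)=133230930, p(98)=150198136, p(99)=169229875, p(100)=190569292, p(101)=214481126, p(102)=241265379, p(103)=271248950, p(104)=304801365, p(105)=342325709, p(106)=384276336, p(107)=431149389, p(108)=483502844, p(109)=541946240, p(110)=607163746, p(111)=679903203, p(112)=761002156, p(113)=851376628, p(114)=952050665, p(115)=1064144451, p(116)=1188908248, p(117)=1327710076, p(118)=1482074143, p(119)=1653668665, p(120)=1844349560, p(121)=2056148051, p(122)=2291320912, p(123)=2552338241, p(124)=2841940500, p(125)=3163127352, p(126)=3519222692, p(127)=3913864295, p(128)=4351078600, p(129)=4835271870, p(130)=5371315400, p(131)=5964539504, p(132)=6620830889, p(133)=7346629512, p(134)=8149040695, p(135)=9035836076, p(136)=10015581680, p(137)=11097645016, p(138)=12292341831, p(139)=13610949895, p(140)=15065878135, p(141)=16670689208, p(142)=18440293320.
Final step: p(143) = p(142) + p(141) - p(138) - p(136) + p(131) + p(128) - p(121) - p(117) + p(108) + p(103) - p(92) - p(86) + p(73) + p(66) - p(51) - p(43) + p(26) + p(17)
= 18440293320 + 16670689208 - 12292341831 - 10015581680 + 5964539504 + 4351078600 - 2056148051 - 1327710076 + 483502844 + 271248950 - 72533807 - 34262962 + 6185689 + 2323520 - 239943 - 63261 + 2436 + 297
= 20390982757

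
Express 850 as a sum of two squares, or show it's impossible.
3² + 29² (a=3, b=29)

Factorization: 850 = 2 × 5^2 × 17
By Fermat: n is sum of two squares iff every prime p ≡ 3 (mod 4) appears to even power.
All primes ≡ 3 (mod 4) appear to even power.
Search a = 0, 1, 2, … for 850 - a² a perfect square: first hit at a = 3: 850 - 9 = 841 = 29².
850 = 3² + 29² = 9 + 841 ✓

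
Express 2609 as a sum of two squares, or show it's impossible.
20² + 47² (a=20, b=47)

Factorization: 2609 = 2609
By Fermat: n is sum of two squares iff every prime p ≡ 3 (mod 4) appears to even power.
All primes ≡ 3 (mod 4) appear to even power.
Search a = 0, 1, 2, … for 2609 - a² a perfect square: first hit at a = 20: 2609 - 400 = 2209 = 47².
2609 = 20² + 47² = 400 + 2209 ✓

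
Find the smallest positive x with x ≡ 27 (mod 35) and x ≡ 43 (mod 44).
307

Using Chinese Remainder Theorem:
M = 35 × 44 = 1540
M1 = 44, M2 = 35
y1 = 44^(-1) mod 35 = 4
y2 = 35^(-1) mod 44 = 39
x = (27×44×4 + 43×35×39) mod 1540 = 307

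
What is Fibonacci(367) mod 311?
196

Matrix identity: Q^n = [[F_(n+1), F_n], [F_n, F_(n-1)]] with Q = [[1,1],[1,0]].
n = 367 = 101101111₂. Square-and-multiply, entries mod 311:
Q^1 = [[1,1],[1,0]]
Q^2 = (Q^1)² = [[2,1],[1,1]]
Q^5 = (Q^2)²·Q = [[8,5],[5,3]]
Q^11 = (Q^5)²·Q = [[144,89],[89,55]]
Q^22 = (Q^11)² = [[45,295],[295,61]]
Q^45 = (Q^22)²·Q = [[274,104],[104,170]]
Q^91 = (Q^45)²·Q = [[204,56],[56,148]]
Q^183 = (Q^91)²·Q = [[87,279],[279,119]]
Q^367 = (Q^183)²·Q = [[135,196],[196,250]]
F_367 mod 311 = Q^367[0][1] = 196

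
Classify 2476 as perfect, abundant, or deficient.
deficient

Proper divisors of 2476: sum = 1 + 2 + 4 + 619 + 1238 = 1864
Since 1864 < 2476, 2476 is deficient.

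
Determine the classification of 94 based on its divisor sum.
deficient

Proper divisors of 94: sum = 1 + 2 + 47 = 50
Since 50 < 94, 94 is deficient.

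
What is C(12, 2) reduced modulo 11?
0

Using Lucas' theorem:
Write n=12 and k=2 in base 11:
n in base 11: [1, 1]
k in base 11: [0, 2]
C(12,2) mod 11 = ∏ C(n_i, k_i) mod 11
Digit binomials (mod 11): C(1,0) = 1; C(1,2) = 0 (k_i > n_i)
Product: 1 × 0 = 0 ≡ 0 (mod 11)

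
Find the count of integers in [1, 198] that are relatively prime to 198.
60

198 = 2 × 3^2 × 11
φ(n) = n × ∏(1 - 1/p) for each prime p dividing n
φ(198) = 198 × (1 - 1/2) × (1 - 1/3) × (1 - 1/11) = 60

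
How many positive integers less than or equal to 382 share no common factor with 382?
190

382 = 2 × 191
φ(n) = n × ∏(1 - 1/p) for each prime p dividing n
φ(382) = 382 × (1 - 1/2) × (1 - 1/191) = 190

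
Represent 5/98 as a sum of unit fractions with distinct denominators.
1/20 + 1/980

Greedy algorithm:
5/98: ceiling(98/5) = 20, use 1/20
1/980: ceiling(980/1) = 980, use 1/980
Result: 5/98 = 1/20 + 1/980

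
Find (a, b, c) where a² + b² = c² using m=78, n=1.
(6083, 156, 6085)

Euclid's formula: a = m² - n², b = 2mn, c = m² + n²
m = 78, n = 1
a = 78² - 1² = 6084 - 1 = 6083
b = 2 × 78 × 1 = 156
c = 78² + 1² = 6084 + 1 = 6085
Verification: 6083² + 156² = 37002889 + 24336 = 37027225 = 6085² ✓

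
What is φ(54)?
18

54 = 2 × 3^3
φ(n) = n × ∏(1 - 1/p) for each prime p dividing n
φ(54) = 54 × (1 - 1/2) × (1 - 1/3) = 18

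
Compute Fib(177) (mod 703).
211

Matrix identity: Q^n = [[F_(n+1), F_n], [F_n, F_(n-1)]] with Q = [[1,1],[1,0]].
n = 177 = 10110001₂. Square-and-multiply, entries mod 703:
Q^1 = [[1,1],[1,0]]
Q^2 = (Q^1)² = [[2,1],[1,1]]
Q^5 = (Q^2)²·Q = [[8,5],[5,3]]
Q^11 = (Q^5)²·Q = [[144,89],[89,55]]
Q^22 = (Q^11)² = [[537,136],[136,401]]
Q^44 = (Q^22)² = [[357,325],[325,32]]
Q^88 = (Q^44)² = [[381,588],[588,496]]
Q^177 = (Q^88)²·Q = [[588,211],[211,377]]
F_177 mod 703 = Q^177[0][1] = 211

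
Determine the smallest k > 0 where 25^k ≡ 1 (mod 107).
53

107 is prime, so ord(25) divides φ(107) = 106.
Divisors of 106: 1, 2, 53, 106.
Repeated squaring: 25^1 ≡ 25, 25^2 ≡ 90, 25^4 ≡ 75, 25^8 ≡ 61, 25^16 ≡ 83, 25^32 ≡ 41, 25^64 ≡ 76 (mod 107).
Test 25^d mod 107 for each divisor d in increasing order:
25^1 ≡ 25
25^2 ≡ 90
25^53 = 25^32·25^16·25^4·25^1 ≡ 1  ← first divisor giving 1
The order is 53.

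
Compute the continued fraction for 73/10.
[7; 3, 3]

Euclidean algorithm steps:
73 = 7 × 10 + 3
10 = 3 × 3 + 1
3 = 3 × 1 + 0
Continued fraction: [7; 3, 3]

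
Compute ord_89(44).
22

89 is prime, so ord(44) divides φ(89) = 88.
Divisors of 88: 1, 2, 4, 8, 11, 22, 44, 88.
Repeated squaring: 44^1 ≡ 44, 44^2 ≡ 67, 44^4 ≡ 39, 44^8 ≡ 8, 44^16 ≡ 64, 44^32 ≡ 2, 44^64 ≡ 4 (mod 89).
Test 44^d mod 89 for each divisor d in increasing order:
44^1 ≡ 44
44^2 ≡ 67
44^4 ≡ 39
44^8 ≡ 8
44^11 = 44^8·44^2·44^1 ≡ 88
44^22 = 44^16·44^4·44^2 ≡ 1  ← first divisor giving 1
The order is 22.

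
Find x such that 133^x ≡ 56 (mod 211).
194

Baby-step giant-step with step n = ⌈√211⌉ = 15.
Baby steps 133^j mod 211 (j:value) for j=0..14: 0:1, 1:133, 2:176, 3:198, 4:170, 5:33, 6:169, 7:111, 8:204, 9:124, 10:34, 11:91, 12:76, 13:191, 14:83.
Giant-step multiplier: 133^(-15) ≡ 133^(210-15) = 133^195 ≡ 63 (mod 211).
Giant steps γ_i = 56·63^i mod 211: γ_0=56, γ_1=152, γ_2=81, γ_3=39, γ_4=136, γ_5=128, γ_6=46, γ_7=155, γ_8=59, γ_9=130, γ_10=172, γ_11=75, γ_12=83 (in table at j=14).
x = i·n + j = 12·15 + 14 = 194.
Check: 133^194 ≡ 56 (mod 211).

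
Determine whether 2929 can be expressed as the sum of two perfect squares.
15² + 52² (a=15, b=52)

Factorization: 2929 = 29 × 101
By Fermat: n is sum of two squares iff every prime p ≡ 3 (mod 4) appears to even power.
All primes ≡ 3 (mod 4) appear to even power.
Search a = 0, 1, 2, … for 2929 - a² a perfect square: first hit at a = 15: 2929 - 225 = 2704 = 52².
2929 = 15² + 52² = 225 + 2704 ✓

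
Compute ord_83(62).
82

83 is prime, so ord(62) divides φ(83) = 82.
Divisors of 82: 1, 2, 41, 82.
Repeated squaring: 62^1 ≡ 62, 62^2 ≡ 26, 62^4 ≡ 12, 62^8 ≡ 61, 62^16 ≡ 69, 62^32 ≡ 30, 62^64 ≡ 70 (mod 83).
Test 62^d mod 83 for each divisor d in increasing order:
62^1 ≡ 62
62^2 ≡ 26
62^41 = 62^32·62^8·62^1 ≡ 82
62^82 = 62^64·62^16·62^2 ≡ 1  ← first divisor giving 1
The order is 82.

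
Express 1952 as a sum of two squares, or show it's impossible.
4² + 44² (a=4, b=44)

Factorization: 1952 = 2^5 × 61
By Fermat: n is sum of two squares iff every prime p ≡ 3 (mod 4) appears to even power.
All primes ≡ 3 (mod 4) appear to even power.
Search a = 0, 1, 2, … for 1952 - a² a perfect square: first hit at a = 4: 1952 - 16 = 1936 = 44².
1952 = 4² + 44² = 16 + 1936 ✓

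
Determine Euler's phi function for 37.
36

37 = 37
φ(n) = n × ∏(1 - 1/p) for each prime p dividing n
φ(37) = 37 × (1 - 1/37) = 36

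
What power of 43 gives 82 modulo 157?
18

Baby-step giant-step with step n = ⌈√157⌉ = 13.
Baby steps 43^j mod 157 (j:value) for j=0..12: 0:1, 1:43, 2:122, 3:65, 4:126, 5:80, 6:143, 7:26, 8:19, 9:32, 10:120, 11:136, 12:39.
Giant-step multiplier: 43^(-13) ≡ 43^(156-13) = 43^143 ≡ 135 (mod 157).
Giant steps γ_i = 82·135^i mod 157: γ_0=82, γ_1=80 (in table at j=5).
x = i·n + j = 1·13 + 5 = 18.
Check: 43^18 ≡ 82 (mod 157).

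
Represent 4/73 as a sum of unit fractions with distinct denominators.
1/19 + 1/463 + 1/321091 + 1/206198539471

Greedy algorithm:
4/73: ceiling(73/4) = 19, use 1/19
3/1387: ceiling(1387/3) = 463, use 1/463
2/642181: ceiling(642181/2) = 321091, use 1/321091
1/206198539471: ceiling(206198539471/1) = 206198539471, use 1/206198539471
Result: 4/73 = 1/19 + 1/463 + 1/321091 + 1/206198539471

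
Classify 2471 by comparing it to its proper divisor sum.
deficient

Proper divisors of 2471: sum = 1 + 7 + 353 = 361
Since 361 < 2471, 2471 is deficient.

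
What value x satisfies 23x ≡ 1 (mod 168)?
95

gcd(23, 168) = 1, so the inverse exists.
Extended Euclidean algorithm on (168, 23):
168 = 7 × 23 + 7  ⟹  7 = (1)·168 + (-7)·23
23 = 3 × 7 + 2  ⟹  2 = (-3)·168 + (22)·23
7 = 3 × 2 + 1  ⟹  1 = (10)·168 + (-73)·23
So (-73)·23 ≡ 1 (mod 168), i.e. 23^(-1) ≡ -73 ≡ 95 (mod 168).
Check: 23 × 95 = 2185 ≡ 1 (mod 168)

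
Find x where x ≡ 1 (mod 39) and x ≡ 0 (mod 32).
352

Using Chinese Remainder Theorem:
M = 39 × 32 = 1248
M1 = 32, M2 = 39
y1 = 32^(-1) mod 39 = 11
y2 = 39^(-1) mod 32 = 23
x = (1×32×11 + 0×39×23) mod 1248 = 352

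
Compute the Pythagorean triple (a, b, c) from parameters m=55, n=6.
(2989, 660, 3061)

Euclid's formula: a = m² - n², b = 2mn, c = m² + n²
m = 55, n = 6
a = 55² - 6² = 3025 - 36 = 2989
b = 2 × 55 × 6 = 660
c = 55² + 6² = 3025 + 36 = 3061
Verification: 2989² + 660² = 8934121 + 435600 = 9369721 = 3061² ✓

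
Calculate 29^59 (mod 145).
29

Repeated squaring. Binary of 59 = 111011.
29^1 ≡ 29 (mod 145); 29^2 ≡ 116 (mod 145); 29^4 ≡ 116 (mod 145); 29^8 ≡ 116 (mod 145); 29^16 ≡ 116 (mod 145); 29^32 ≡ 116 (mod 145)
29^59 = 29^1 × 29^2 × 29^8 × 29^16 × 29^32 ≡ 29 (mod 145)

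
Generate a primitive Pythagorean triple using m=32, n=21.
(583, 1344, 1465)

Euclid's formula: a = m² - n², b = 2mn, c = m² + n²
m = 32, n = 21
a = 32² - 21² = 1024 - 441 = 583
b = 2 × 32 × 21 = 1344
c = 32² + 21² = 1024 + 441 = 1465
Verification: 583² + 1344² = 339889 + 1806336 = 2146225 = 1465² ✓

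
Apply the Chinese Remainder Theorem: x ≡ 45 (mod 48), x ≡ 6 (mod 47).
429

Using Chinese Remainder Theorem:
M = 48 × 47 = 2256
M1 = 47, M2 = 48
y1 = 47^(-1) mod 48 = 47
y2 = 48^(-1) mod 47 = 1
x = (45×47×47 + 6×48×1) mod 2256 = 429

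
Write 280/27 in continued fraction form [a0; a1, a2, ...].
[10; 2, 1, 2, 3]

Euclidean algorithm steps:
280 = 10 × 27 + 10
27 = 2 × 10 + 7
10 = 1 × 7 + 3
7 = 2 × 3 + 1
3 = 3 × 1 + 0
Continued fraction: [10; 2, 1, 2, 3]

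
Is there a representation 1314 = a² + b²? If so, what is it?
15² + 33² (a=15, b=33)

Factorization: 1314 = 2 × 3^2 × 73
By Fermat: n is sum of two squares iff every prime p ≡ 3 (mod 4) appears to even power.
All primes ≡ 3 (mod 4) appear to even power.
Search a = 0, 1, 2, … for 1314 - a² a perfect square: first hit at a = 15: 1314 - 225 = 1089 = 33².
1314 = 15² + 33² = 225 + 1089 ✓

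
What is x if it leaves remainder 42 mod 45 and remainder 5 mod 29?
672

Using Chinese Remainder Theorem:
M = 45 × 29 = 1305
M1 = 29, M2 = 45
y1 = 29^(-1) mod 45 = 14
y2 = 45^(-1) mod 29 = 20
x = (42×29×14 + 5×45×20) mod 1305 = 672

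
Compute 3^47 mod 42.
33

Repeated squaring. Binary of 47 = 101111.
3^1 ≡ 3 (mod 42); 3^2 ≡ 9 (mod 42); 3^4 ≡ 39 (mod 42); 3^8 ≡ 9 (mod 42); 3^16 ≡ 39 (mod 42); 3^32 ≡ 9 (mod 42)
3^47 = 3^1 × 3^2 × 3^4 × 3^8 × 3^32 ≡ 33 (mod 42)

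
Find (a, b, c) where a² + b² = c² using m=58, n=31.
(2403, 3596, 4325)

Euclid's formula: a = m² - n², b = 2mn, c = m² + n²
m = 58, n = 31
a = 58² - 31² = 3364 - 961 = 2403
b = 2 × 58 × 31 = 3596
c = 58² + 31² = 3364 + 961 = 4325
Verification: 2403² + 3596² = 5774409 + 12931216 = 18705625 = 4325² ✓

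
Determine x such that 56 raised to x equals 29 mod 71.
22

Baby-step giant-step with step n = ⌈√71⌉ = 9.
Baby steps 56^j mod 71 (j:value) for j=0..8: 0:1, 1:56, 2:12, 3:33, 4:2, 5:41, 6:24, 7:66, 8:4.
Giant-step multiplier: 56^(-9) ≡ 56^(70-9) = 56^61 ≡ 13 (mod 71).
Giant steps γ_i = 29·13^i mod 71: γ_0=29, γ_1=22, γ_2=2 (in table at j=4).
x = i·n + j = 2·9 + 4 = 22.
Check: 56^22 ≡ 29 (mod 71).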